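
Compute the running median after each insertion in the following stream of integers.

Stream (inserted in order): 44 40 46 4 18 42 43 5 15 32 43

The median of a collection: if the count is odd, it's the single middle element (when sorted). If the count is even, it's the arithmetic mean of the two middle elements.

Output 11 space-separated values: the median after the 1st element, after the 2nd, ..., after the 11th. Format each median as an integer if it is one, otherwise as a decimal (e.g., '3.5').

Answer: 44 42 44 42 40 41 42 41 40 36 40

Derivation:
Step 1: insert 44 -> lo=[44] (size 1, max 44) hi=[] (size 0) -> median=44
Step 2: insert 40 -> lo=[40] (size 1, max 40) hi=[44] (size 1, min 44) -> median=42
Step 3: insert 46 -> lo=[40, 44] (size 2, max 44) hi=[46] (size 1, min 46) -> median=44
Step 4: insert 4 -> lo=[4, 40] (size 2, max 40) hi=[44, 46] (size 2, min 44) -> median=42
Step 5: insert 18 -> lo=[4, 18, 40] (size 3, max 40) hi=[44, 46] (size 2, min 44) -> median=40
Step 6: insert 42 -> lo=[4, 18, 40] (size 3, max 40) hi=[42, 44, 46] (size 3, min 42) -> median=41
Step 7: insert 43 -> lo=[4, 18, 40, 42] (size 4, max 42) hi=[43, 44, 46] (size 3, min 43) -> median=42
Step 8: insert 5 -> lo=[4, 5, 18, 40] (size 4, max 40) hi=[42, 43, 44, 46] (size 4, min 42) -> median=41
Step 9: insert 15 -> lo=[4, 5, 15, 18, 40] (size 5, max 40) hi=[42, 43, 44, 46] (size 4, min 42) -> median=40
Step 10: insert 32 -> lo=[4, 5, 15, 18, 32] (size 5, max 32) hi=[40, 42, 43, 44, 46] (size 5, min 40) -> median=36
Step 11: insert 43 -> lo=[4, 5, 15, 18, 32, 40] (size 6, max 40) hi=[42, 43, 43, 44, 46] (size 5, min 42) -> median=40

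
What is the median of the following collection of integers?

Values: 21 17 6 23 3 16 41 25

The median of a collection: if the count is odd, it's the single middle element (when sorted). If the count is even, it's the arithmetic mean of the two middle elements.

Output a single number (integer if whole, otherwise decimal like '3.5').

Step 1: insert 21 -> lo=[21] (size 1, max 21) hi=[] (size 0) -> median=21
Step 2: insert 17 -> lo=[17] (size 1, max 17) hi=[21] (size 1, min 21) -> median=19
Step 3: insert 6 -> lo=[6, 17] (size 2, max 17) hi=[21] (size 1, min 21) -> median=17
Step 4: insert 23 -> lo=[6, 17] (size 2, max 17) hi=[21, 23] (size 2, min 21) -> median=19
Step 5: insert 3 -> lo=[3, 6, 17] (size 3, max 17) hi=[21, 23] (size 2, min 21) -> median=17
Step 6: insert 16 -> lo=[3, 6, 16] (size 3, max 16) hi=[17, 21, 23] (size 3, min 17) -> median=16.5
Step 7: insert 41 -> lo=[3, 6, 16, 17] (size 4, max 17) hi=[21, 23, 41] (size 3, min 21) -> median=17
Step 8: insert 25 -> lo=[3, 6, 16, 17] (size 4, max 17) hi=[21, 23, 25, 41] (size 4, min 21) -> median=19

Answer: 19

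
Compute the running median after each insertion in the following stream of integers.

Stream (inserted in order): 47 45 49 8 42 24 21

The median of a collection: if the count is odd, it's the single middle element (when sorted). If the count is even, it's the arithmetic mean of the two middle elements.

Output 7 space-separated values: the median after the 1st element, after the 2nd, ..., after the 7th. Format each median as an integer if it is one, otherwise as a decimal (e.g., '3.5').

Answer: 47 46 47 46 45 43.5 42

Derivation:
Step 1: insert 47 -> lo=[47] (size 1, max 47) hi=[] (size 0) -> median=47
Step 2: insert 45 -> lo=[45] (size 1, max 45) hi=[47] (size 1, min 47) -> median=46
Step 3: insert 49 -> lo=[45, 47] (size 2, max 47) hi=[49] (size 1, min 49) -> median=47
Step 4: insert 8 -> lo=[8, 45] (size 2, max 45) hi=[47, 49] (size 2, min 47) -> median=46
Step 5: insert 42 -> lo=[8, 42, 45] (size 3, max 45) hi=[47, 49] (size 2, min 47) -> median=45
Step 6: insert 24 -> lo=[8, 24, 42] (size 3, max 42) hi=[45, 47, 49] (size 3, min 45) -> median=43.5
Step 7: insert 21 -> lo=[8, 21, 24, 42] (size 4, max 42) hi=[45, 47, 49] (size 3, min 45) -> median=42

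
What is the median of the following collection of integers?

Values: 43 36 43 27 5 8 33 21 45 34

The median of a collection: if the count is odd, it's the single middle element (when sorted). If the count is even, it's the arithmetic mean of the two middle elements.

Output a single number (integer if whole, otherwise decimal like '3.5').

Answer: 33.5

Derivation:
Step 1: insert 43 -> lo=[43] (size 1, max 43) hi=[] (size 0) -> median=43
Step 2: insert 36 -> lo=[36] (size 1, max 36) hi=[43] (size 1, min 43) -> median=39.5
Step 3: insert 43 -> lo=[36, 43] (size 2, max 43) hi=[43] (size 1, min 43) -> median=43
Step 4: insert 27 -> lo=[27, 36] (size 2, max 36) hi=[43, 43] (size 2, min 43) -> median=39.5
Step 5: insert 5 -> lo=[5, 27, 36] (size 3, max 36) hi=[43, 43] (size 2, min 43) -> median=36
Step 6: insert 8 -> lo=[5, 8, 27] (size 3, max 27) hi=[36, 43, 43] (size 3, min 36) -> median=31.5
Step 7: insert 33 -> lo=[5, 8, 27, 33] (size 4, max 33) hi=[36, 43, 43] (size 3, min 36) -> median=33
Step 8: insert 21 -> lo=[5, 8, 21, 27] (size 4, max 27) hi=[33, 36, 43, 43] (size 4, min 33) -> median=30
Step 9: insert 45 -> lo=[5, 8, 21, 27, 33] (size 5, max 33) hi=[36, 43, 43, 45] (size 4, min 36) -> median=33
Step 10: insert 34 -> lo=[5, 8, 21, 27, 33] (size 5, max 33) hi=[34, 36, 43, 43, 45] (size 5, min 34) -> median=33.5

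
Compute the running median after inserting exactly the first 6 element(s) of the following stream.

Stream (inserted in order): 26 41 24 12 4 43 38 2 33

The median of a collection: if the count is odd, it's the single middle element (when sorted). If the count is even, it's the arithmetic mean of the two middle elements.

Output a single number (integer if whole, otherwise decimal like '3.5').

Step 1: insert 26 -> lo=[26] (size 1, max 26) hi=[] (size 0) -> median=26
Step 2: insert 41 -> lo=[26] (size 1, max 26) hi=[41] (size 1, min 41) -> median=33.5
Step 3: insert 24 -> lo=[24, 26] (size 2, max 26) hi=[41] (size 1, min 41) -> median=26
Step 4: insert 12 -> lo=[12, 24] (size 2, max 24) hi=[26, 41] (size 2, min 26) -> median=25
Step 5: insert 4 -> lo=[4, 12, 24] (size 3, max 24) hi=[26, 41] (size 2, min 26) -> median=24
Step 6: insert 43 -> lo=[4, 12, 24] (size 3, max 24) hi=[26, 41, 43] (size 3, min 26) -> median=25

Answer: 25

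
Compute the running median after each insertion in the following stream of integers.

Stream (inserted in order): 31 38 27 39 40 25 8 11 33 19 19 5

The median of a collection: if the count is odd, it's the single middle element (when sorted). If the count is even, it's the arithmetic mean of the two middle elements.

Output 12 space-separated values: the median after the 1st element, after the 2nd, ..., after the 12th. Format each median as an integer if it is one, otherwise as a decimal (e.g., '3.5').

Step 1: insert 31 -> lo=[31] (size 1, max 31) hi=[] (size 0) -> median=31
Step 2: insert 38 -> lo=[31] (size 1, max 31) hi=[38] (size 1, min 38) -> median=34.5
Step 3: insert 27 -> lo=[27, 31] (size 2, max 31) hi=[38] (size 1, min 38) -> median=31
Step 4: insert 39 -> lo=[27, 31] (size 2, max 31) hi=[38, 39] (size 2, min 38) -> median=34.5
Step 5: insert 40 -> lo=[27, 31, 38] (size 3, max 38) hi=[39, 40] (size 2, min 39) -> median=38
Step 6: insert 25 -> lo=[25, 27, 31] (size 3, max 31) hi=[38, 39, 40] (size 3, min 38) -> median=34.5
Step 7: insert 8 -> lo=[8, 25, 27, 31] (size 4, max 31) hi=[38, 39, 40] (size 3, min 38) -> median=31
Step 8: insert 11 -> lo=[8, 11, 25, 27] (size 4, max 27) hi=[31, 38, 39, 40] (size 4, min 31) -> median=29
Step 9: insert 33 -> lo=[8, 11, 25, 27, 31] (size 5, max 31) hi=[33, 38, 39, 40] (size 4, min 33) -> median=31
Step 10: insert 19 -> lo=[8, 11, 19, 25, 27] (size 5, max 27) hi=[31, 33, 38, 39, 40] (size 5, min 31) -> median=29
Step 11: insert 19 -> lo=[8, 11, 19, 19, 25, 27] (size 6, max 27) hi=[31, 33, 38, 39, 40] (size 5, min 31) -> median=27
Step 12: insert 5 -> lo=[5, 8, 11, 19, 19, 25] (size 6, max 25) hi=[27, 31, 33, 38, 39, 40] (size 6, min 27) -> median=26

Answer: 31 34.5 31 34.5 38 34.5 31 29 31 29 27 26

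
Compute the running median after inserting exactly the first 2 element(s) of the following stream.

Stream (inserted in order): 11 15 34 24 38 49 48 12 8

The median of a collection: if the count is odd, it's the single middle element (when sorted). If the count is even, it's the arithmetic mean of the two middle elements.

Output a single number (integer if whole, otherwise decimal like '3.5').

Answer: 13

Derivation:
Step 1: insert 11 -> lo=[11] (size 1, max 11) hi=[] (size 0) -> median=11
Step 2: insert 15 -> lo=[11] (size 1, max 11) hi=[15] (size 1, min 15) -> median=13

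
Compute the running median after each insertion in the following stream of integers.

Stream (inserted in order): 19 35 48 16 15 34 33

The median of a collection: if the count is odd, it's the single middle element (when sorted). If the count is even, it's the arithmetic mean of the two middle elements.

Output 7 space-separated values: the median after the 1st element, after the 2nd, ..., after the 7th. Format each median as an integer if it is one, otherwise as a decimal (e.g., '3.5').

Answer: 19 27 35 27 19 26.5 33

Derivation:
Step 1: insert 19 -> lo=[19] (size 1, max 19) hi=[] (size 0) -> median=19
Step 2: insert 35 -> lo=[19] (size 1, max 19) hi=[35] (size 1, min 35) -> median=27
Step 3: insert 48 -> lo=[19, 35] (size 2, max 35) hi=[48] (size 1, min 48) -> median=35
Step 4: insert 16 -> lo=[16, 19] (size 2, max 19) hi=[35, 48] (size 2, min 35) -> median=27
Step 5: insert 15 -> lo=[15, 16, 19] (size 3, max 19) hi=[35, 48] (size 2, min 35) -> median=19
Step 6: insert 34 -> lo=[15, 16, 19] (size 3, max 19) hi=[34, 35, 48] (size 3, min 34) -> median=26.5
Step 7: insert 33 -> lo=[15, 16, 19, 33] (size 4, max 33) hi=[34, 35, 48] (size 3, min 34) -> median=33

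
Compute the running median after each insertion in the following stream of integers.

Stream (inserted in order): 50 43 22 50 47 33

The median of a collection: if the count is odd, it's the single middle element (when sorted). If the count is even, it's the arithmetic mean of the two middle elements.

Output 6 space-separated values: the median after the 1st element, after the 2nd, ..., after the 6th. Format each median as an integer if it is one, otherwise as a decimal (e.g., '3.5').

Step 1: insert 50 -> lo=[50] (size 1, max 50) hi=[] (size 0) -> median=50
Step 2: insert 43 -> lo=[43] (size 1, max 43) hi=[50] (size 1, min 50) -> median=46.5
Step 3: insert 22 -> lo=[22, 43] (size 2, max 43) hi=[50] (size 1, min 50) -> median=43
Step 4: insert 50 -> lo=[22, 43] (size 2, max 43) hi=[50, 50] (size 2, min 50) -> median=46.5
Step 5: insert 47 -> lo=[22, 43, 47] (size 3, max 47) hi=[50, 50] (size 2, min 50) -> median=47
Step 6: insert 33 -> lo=[22, 33, 43] (size 3, max 43) hi=[47, 50, 50] (size 3, min 47) -> median=45

Answer: 50 46.5 43 46.5 47 45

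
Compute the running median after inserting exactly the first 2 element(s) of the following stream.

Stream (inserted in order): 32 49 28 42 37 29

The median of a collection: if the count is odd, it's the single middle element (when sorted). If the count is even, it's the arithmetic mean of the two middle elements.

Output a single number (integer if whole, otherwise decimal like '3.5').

Answer: 40.5

Derivation:
Step 1: insert 32 -> lo=[32] (size 1, max 32) hi=[] (size 0) -> median=32
Step 2: insert 49 -> lo=[32] (size 1, max 32) hi=[49] (size 1, min 49) -> median=40.5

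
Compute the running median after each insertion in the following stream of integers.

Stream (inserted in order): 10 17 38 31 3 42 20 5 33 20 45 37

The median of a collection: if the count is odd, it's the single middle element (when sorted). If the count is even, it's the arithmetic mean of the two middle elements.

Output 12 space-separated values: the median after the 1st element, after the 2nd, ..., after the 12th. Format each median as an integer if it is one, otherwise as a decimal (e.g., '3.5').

Answer: 10 13.5 17 24 17 24 20 18.5 20 20 20 25.5

Derivation:
Step 1: insert 10 -> lo=[10] (size 1, max 10) hi=[] (size 0) -> median=10
Step 2: insert 17 -> lo=[10] (size 1, max 10) hi=[17] (size 1, min 17) -> median=13.5
Step 3: insert 38 -> lo=[10, 17] (size 2, max 17) hi=[38] (size 1, min 38) -> median=17
Step 4: insert 31 -> lo=[10, 17] (size 2, max 17) hi=[31, 38] (size 2, min 31) -> median=24
Step 5: insert 3 -> lo=[3, 10, 17] (size 3, max 17) hi=[31, 38] (size 2, min 31) -> median=17
Step 6: insert 42 -> lo=[3, 10, 17] (size 3, max 17) hi=[31, 38, 42] (size 3, min 31) -> median=24
Step 7: insert 20 -> lo=[3, 10, 17, 20] (size 4, max 20) hi=[31, 38, 42] (size 3, min 31) -> median=20
Step 8: insert 5 -> lo=[3, 5, 10, 17] (size 4, max 17) hi=[20, 31, 38, 42] (size 4, min 20) -> median=18.5
Step 9: insert 33 -> lo=[3, 5, 10, 17, 20] (size 5, max 20) hi=[31, 33, 38, 42] (size 4, min 31) -> median=20
Step 10: insert 20 -> lo=[3, 5, 10, 17, 20] (size 5, max 20) hi=[20, 31, 33, 38, 42] (size 5, min 20) -> median=20
Step 11: insert 45 -> lo=[3, 5, 10, 17, 20, 20] (size 6, max 20) hi=[31, 33, 38, 42, 45] (size 5, min 31) -> median=20
Step 12: insert 37 -> lo=[3, 5, 10, 17, 20, 20] (size 6, max 20) hi=[31, 33, 37, 38, 42, 45] (size 6, min 31) -> median=25.5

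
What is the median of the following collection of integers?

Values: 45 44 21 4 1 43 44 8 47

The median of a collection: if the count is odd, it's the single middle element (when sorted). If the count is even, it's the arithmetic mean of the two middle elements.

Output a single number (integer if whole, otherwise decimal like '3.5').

Step 1: insert 45 -> lo=[45] (size 1, max 45) hi=[] (size 0) -> median=45
Step 2: insert 44 -> lo=[44] (size 1, max 44) hi=[45] (size 1, min 45) -> median=44.5
Step 3: insert 21 -> lo=[21, 44] (size 2, max 44) hi=[45] (size 1, min 45) -> median=44
Step 4: insert 4 -> lo=[4, 21] (size 2, max 21) hi=[44, 45] (size 2, min 44) -> median=32.5
Step 5: insert 1 -> lo=[1, 4, 21] (size 3, max 21) hi=[44, 45] (size 2, min 44) -> median=21
Step 6: insert 43 -> lo=[1, 4, 21] (size 3, max 21) hi=[43, 44, 45] (size 3, min 43) -> median=32
Step 7: insert 44 -> lo=[1, 4, 21, 43] (size 4, max 43) hi=[44, 44, 45] (size 3, min 44) -> median=43
Step 8: insert 8 -> lo=[1, 4, 8, 21] (size 4, max 21) hi=[43, 44, 44, 45] (size 4, min 43) -> median=32
Step 9: insert 47 -> lo=[1, 4, 8, 21, 43] (size 5, max 43) hi=[44, 44, 45, 47] (size 4, min 44) -> median=43

Answer: 43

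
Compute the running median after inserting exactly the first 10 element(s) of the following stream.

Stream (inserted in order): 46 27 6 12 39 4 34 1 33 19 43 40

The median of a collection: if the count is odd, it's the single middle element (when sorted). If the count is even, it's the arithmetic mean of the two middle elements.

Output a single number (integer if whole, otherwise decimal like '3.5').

Answer: 23

Derivation:
Step 1: insert 46 -> lo=[46] (size 1, max 46) hi=[] (size 0) -> median=46
Step 2: insert 27 -> lo=[27] (size 1, max 27) hi=[46] (size 1, min 46) -> median=36.5
Step 3: insert 6 -> lo=[6, 27] (size 2, max 27) hi=[46] (size 1, min 46) -> median=27
Step 4: insert 12 -> lo=[6, 12] (size 2, max 12) hi=[27, 46] (size 2, min 27) -> median=19.5
Step 5: insert 39 -> lo=[6, 12, 27] (size 3, max 27) hi=[39, 46] (size 2, min 39) -> median=27
Step 6: insert 4 -> lo=[4, 6, 12] (size 3, max 12) hi=[27, 39, 46] (size 3, min 27) -> median=19.5
Step 7: insert 34 -> lo=[4, 6, 12, 27] (size 4, max 27) hi=[34, 39, 46] (size 3, min 34) -> median=27
Step 8: insert 1 -> lo=[1, 4, 6, 12] (size 4, max 12) hi=[27, 34, 39, 46] (size 4, min 27) -> median=19.5
Step 9: insert 33 -> lo=[1, 4, 6, 12, 27] (size 5, max 27) hi=[33, 34, 39, 46] (size 4, min 33) -> median=27
Step 10: insert 19 -> lo=[1, 4, 6, 12, 19] (size 5, max 19) hi=[27, 33, 34, 39, 46] (size 5, min 27) -> median=23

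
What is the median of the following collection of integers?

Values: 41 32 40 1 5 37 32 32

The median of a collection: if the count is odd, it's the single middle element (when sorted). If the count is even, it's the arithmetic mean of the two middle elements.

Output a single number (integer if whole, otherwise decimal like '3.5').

Step 1: insert 41 -> lo=[41] (size 1, max 41) hi=[] (size 0) -> median=41
Step 2: insert 32 -> lo=[32] (size 1, max 32) hi=[41] (size 1, min 41) -> median=36.5
Step 3: insert 40 -> lo=[32, 40] (size 2, max 40) hi=[41] (size 1, min 41) -> median=40
Step 4: insert 1 -> lo=[1, 32] (size 2, max 32) hi=[40, 41] (size 2, min 40) -> median=36
Step 5: insert 5 -> lo=[1, 5, 32] (size 3, max 32) hi=[40, 41] (size 2, min 40) -> median=32
Step 6: insert 37 -> lo=[1, 5, 32] (size 3, max 32) hi=[37, 40, 41] (size 3, min 37) -> median=34.5
Step 7: insert 32 -> lo=[1, 5, 32, 32] (size 4, max 32) hi=[37, 40, 41] (size 3, min 37) -> median=32
Step 8: insert 32 -> lo=[1, 5, 32, 32] (size 4, max 32) hi=[32, 37, 40, 41] (size 4, min 32) -> median=32

Answer: 32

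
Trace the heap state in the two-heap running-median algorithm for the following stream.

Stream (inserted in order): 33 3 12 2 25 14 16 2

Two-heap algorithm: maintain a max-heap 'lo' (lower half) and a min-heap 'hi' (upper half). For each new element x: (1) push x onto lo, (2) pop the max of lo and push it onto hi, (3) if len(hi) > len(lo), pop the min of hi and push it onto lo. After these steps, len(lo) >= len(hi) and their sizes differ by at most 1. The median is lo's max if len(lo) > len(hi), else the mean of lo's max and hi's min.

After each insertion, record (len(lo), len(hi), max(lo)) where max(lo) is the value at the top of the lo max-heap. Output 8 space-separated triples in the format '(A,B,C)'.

Answer: (1,0,33) (1,1,3) (2,1,12) (2,2,3) (3,2,12) (3,3,12) (4,3,14) (4,4,12)

Derivation:
Step 1: insert 33 -> lo=[33] hi=[] -> (len(lo)=1, len(hi)=0, max(lo)=33)
Step 2: insert 3 -> lo=[3] hi=[33] -> (len(lo)=1, len(hi)=1, max(lo)=3)
Step 3: insert 12 -> lo=[3, 12] hi=[33] -> (len(lo)=2, len(hi)=1, max(lo)=12)
Step 4: insert 2 -> lo=[2, 3] hi=[12, 33] -> (len(lo)=2, len(hi)=2, max(lo)=3)
Step 5: insert 25 -> lo=[2, 3, 12] hi=[25, 33] -> (len(lo)=3, len(hi)=2, max(lo)=12)
Step 6: insert 14 -> lo=[2, 3, 12] hi=[14, 25, 33] -> (len(lo)=3, len(hi)=3, max(lo)=12)
Step 7: insert 16 -> lo=[2, 3, 12, 14] hi=[16, 25, 33] -> (len(lo)=4, len(hi)=3, max(lo)=14)
Step 8: insert 2 -> lo=[2, 2, 3, 12] hi=[14, 16, 25, 33] -> (len(lo)=4, len(hi)=4, max(lo)=12)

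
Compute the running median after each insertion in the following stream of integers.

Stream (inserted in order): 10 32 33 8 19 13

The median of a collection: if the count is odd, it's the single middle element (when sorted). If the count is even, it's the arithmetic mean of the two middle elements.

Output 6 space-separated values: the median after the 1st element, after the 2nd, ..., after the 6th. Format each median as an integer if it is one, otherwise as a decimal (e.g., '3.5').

Step 1: insert 10 -> lo=[10] (size 1, max 10) hi=[] (size 0) -> median=10
Step 2: insert 32 -> lo=[10] (size 1, max 10) hi=[32] (size 1, min 32) -> median=21
Step 3: insert 33 -> lo=[10, 32] (size 2, max 32) hi=[33] (size 1, min 33) -> median=32
Step 4: insert 8 -> lo=[8, 10] (size 2, max 10) hi=[32, 33] (size 2, min 32) -> median=21
Step 5: insert 19 -> lo=[8, 10, 19] (size 3, max 19) hi=[32, 33] (size 2, min 32) -> median=19
Step 6: insert 13 -> lo=[8, 10, 13] (size 3, max 13) hi=[19, 32, 33] (size 3, min 19) -> median=16

Answer: 10 21 32 21 19 16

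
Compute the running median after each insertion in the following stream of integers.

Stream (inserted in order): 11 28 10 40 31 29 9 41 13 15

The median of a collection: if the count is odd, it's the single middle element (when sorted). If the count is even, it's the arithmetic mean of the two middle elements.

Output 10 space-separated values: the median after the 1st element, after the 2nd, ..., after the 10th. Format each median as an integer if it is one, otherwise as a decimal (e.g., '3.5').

Answer: 11 19.5 11 19.5 28 28.5 28 28.5 28 21.5

Derivation:
Step 1: insert 11 -> lo=[11] (size 1, max 11) hi=[] (size 0) -> median=11
Step 2: insert 28 -> lo=[11] (size 1, max 11) hi=[28] (size 1, min 28) -> median=19.5
Step 3: insert 10 -> lo=[10, 11] (size 2, max 11) hi=[28] (size 1, min 28) -> median=11
Step 4: insert 40 -> lo=[10, 11] (size 2, max 11) hi=[28, 40] (size 2, min 28) -> median=19.5
Step 5: insert 31 -> lo=[10, 11, 28] (size 3, max 28) hi=[31, 40] (size 2, min 31) -> median=28
Step 6: insert 29 -> lo=[10, 11, 28] (size 3, max 28) hi=[29, 31, 40] (size 3, min 29) -> median=28.5
Step 7: insert 9 -> lo=[9, 10, 11, 28] (size 4, max 28) hi=[29, 31, 40] (size 3, min 29) -> median=28
Step 8: insert 41 -> lo=[9, 10, 11, 28] (size 4, max 28) hi=[29, 31, 40, 41] (size 4, min 29) -> median=28.5
Step 9: insert 13 -> lo=[9, 10, 11, 13, 28] (size 5, max 28) hi=[29, 31, 40, 41] (size 4, min 29) -> median=28
Step 10: insert 15 -> lo=[9, 10, 11, 13, 15] (size 5, max 15) hi=[28, 29, 31, 40, 41] (size 5, min 28) -> median=21.5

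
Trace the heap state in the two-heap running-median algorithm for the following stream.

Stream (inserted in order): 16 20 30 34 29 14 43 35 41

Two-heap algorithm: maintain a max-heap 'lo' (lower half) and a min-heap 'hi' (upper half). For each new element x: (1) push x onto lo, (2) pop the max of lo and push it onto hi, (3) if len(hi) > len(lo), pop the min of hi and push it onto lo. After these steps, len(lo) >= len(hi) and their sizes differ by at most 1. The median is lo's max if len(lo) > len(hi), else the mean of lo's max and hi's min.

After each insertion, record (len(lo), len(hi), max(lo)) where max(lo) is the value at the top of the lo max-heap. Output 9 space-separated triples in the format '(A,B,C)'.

Answer: (1,0,16) (1,1,16) (2,1,20) (2,2,20) (3,2,29) (3,3,20) (4,3,29) (4,4,29) (5,4,30)

Derivation:
Step 1: insert 16 -> lo=[16] hi=[] -> (len(lo)=1, len(hi)=0, max(lo)=16)
Step 2: insert 20 -> lo=[16] hi=[20] -> (len(lo)=1, len(hi)=1, max(lo)=16)
Step 3: insert 30 -> lo=[16, 20] hi=[30] -> (len(lo)=2, len(hi)=1, max(lo)=20)
Step 4: insert 34 -> lo=[16, 20] hi=[30, 34] -> (len(lo)=2, len(hi)=2, max(lo)=20)
Step 5: insert 29 -> lo=[16, 20, 29] hi=[30, 34] -> (len(lo)=3, len(hi)=2, max(lo)=29)
Step 6: insert 14 -> lo=[14, 16, 20] hi=[29, 30, 34] -> (len(lo)=3, len(hi)=3, max(lo)=20)
Step 7: insert 43 -> lo=[14, 16, 20, 29] hi=[30, 34, 43] -> (len(lo)=4, len(hi)=3, max(lo)=29)
Step 8: insert 35 -> lo=[14, 16, 20, 29] hi=[30, 34, 35, 43] -> (len(lo)=4, len(hi)=4, max(lo)=29)
Step 9: insert 41 -> lo=[14, 16, 20, 29, 30] hi=[34, 35, 41, 43] -> (len(lo)=5, len(hi)=4, max(lo)=30)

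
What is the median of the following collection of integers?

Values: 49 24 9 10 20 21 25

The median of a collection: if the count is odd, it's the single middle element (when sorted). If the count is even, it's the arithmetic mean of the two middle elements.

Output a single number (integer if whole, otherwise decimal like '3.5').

Answer: 21

Derivation:
Step 1: insert 49 -> lo=[49] (size 1, max 49) hi=[] (size 0) -> median=49
Step 2: insert 24 -> lo=[24] (size 1, max 24) hi=[49] (size 1, min 49) -> median=36.5
Step 3: insert 9 -> lo=[9, 24] (size 2, max 24) hi=[49] (size 1, min 49) -> median=24
Step 4: insert 10 -> lo=[9, 10] (size 2, max 10) hi=[24, 49] (size 2, min 24) -> median=17
Step 5: insert 20 -> lo=[9, 10, 20] (size 3, max 20) hi=[24, 49] (size 2, min 24) -> median=20
Step 6: insert 21 -> lo=[9, 10, 20] (size 3, max 20) hi=[21, 24, 49] (size 3, min 21) -> median=20.5
Step 7: insert 25 -> lo=[9, 10, 20, 21] (size 4, max 21) hi=[24, 25, 49] (size 3, min 24) -> median=21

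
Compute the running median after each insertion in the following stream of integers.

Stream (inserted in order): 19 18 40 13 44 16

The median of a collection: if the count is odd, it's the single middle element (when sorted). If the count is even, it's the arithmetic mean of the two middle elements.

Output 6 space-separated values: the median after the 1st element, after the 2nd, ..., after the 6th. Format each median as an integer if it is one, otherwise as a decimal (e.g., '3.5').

Step 1: insert 19 -> lo=[19] (size 1, max 19) hi=[] (size 0) -> median=19
Step 2: insert 18 -> lo=[18] (size 1, max 18) hi=[19] (size 1, min 19) -> median=18.5
Step 3: insert 40 -> lo=[18, 19] (size 2, max 19) hi=[40] (size 1, min 40) -> median=19
Step 4: insert 13 -> lo=[13, 18] (size 2, max 18) hi=[19, 40] (size 2, min 19) -> median=18.5
Step 5: insert 44 -> lo=[13, 18, 19] (size 3, max 19) hi=[40, 44] (size 2, min 40) -> median=19
Step 6: insert 16 -> lo=[13, 16, 18] (size 3, max 18) hi=[19, 40, 44] (size 3, min 19) -> median=18.5

Answer: 19 18.5 19 18.5 19 18.5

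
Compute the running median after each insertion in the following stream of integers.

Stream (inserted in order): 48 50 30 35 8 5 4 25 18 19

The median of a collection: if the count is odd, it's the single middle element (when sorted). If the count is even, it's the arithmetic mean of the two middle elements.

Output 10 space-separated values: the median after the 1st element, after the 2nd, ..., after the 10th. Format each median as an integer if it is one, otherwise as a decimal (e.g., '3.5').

Answer: 48 49 48 41.5 35 32.5 30 27.5 25 22

Derivation:
Step 1: insert 48 -> lo=[48] (size 1, max 48) hi=[] (size 0) -> median=48
Step 2: insert 50 -> lo=[48] (size 1, max 48) hi=[50] (size 1, min 50) -> median=49
Step 3: insert 30 -> lo=[30, 48] (size 2, max 48) hi=[50] (size 1, min 50) -> median=48
Step 4: insert 35 -> lo=[30, 35] (size 2, max 35) hi=[48, 50] (size 2, min 48) -> median=41.5
Step 5: insert 8 -> lo=[8, 30, 35] (size 3, max 35) hi=[48, 50] (size 2, min 48) -> median=35
Step 6: insert 5 -> lo=[5, 8, 30] (size 3, max 30) hi=[35, 48, 50] (size 3, min 35) -> median=32.5
Step 7: insert 4 -> lo=[4, 5, 8, 30] (size 4, max 30) hi=[35, 48, 50] (size 3, min 35) -> median=30
Step 8: insert 25 -> lo=[4, 5, 8, 25] (size 4, max 25) hi=[30, 35, 48, 50] (size 4, min 30) -> median=27.5
Step 9: insert 18 -> lo=[4, 5, 8, 18, 25] (size 5, max 25) hi=[30, 35, 48, 50] (size 4, min 30) -> median=25
Step 10: insert 19 -> lo=[4, 5, 8, 18, 19] (size 5, max 19) hi=[25, 30, 35, 48, 50] (size 5, min 25) -> median=22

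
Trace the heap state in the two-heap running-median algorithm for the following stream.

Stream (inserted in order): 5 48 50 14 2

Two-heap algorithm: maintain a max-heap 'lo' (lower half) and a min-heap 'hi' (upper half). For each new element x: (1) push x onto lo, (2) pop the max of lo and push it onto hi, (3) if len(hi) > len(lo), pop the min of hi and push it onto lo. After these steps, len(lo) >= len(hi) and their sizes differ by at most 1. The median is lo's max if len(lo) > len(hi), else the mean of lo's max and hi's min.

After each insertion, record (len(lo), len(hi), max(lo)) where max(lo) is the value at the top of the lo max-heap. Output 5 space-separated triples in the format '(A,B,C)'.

Answer: (1,0,5) (1,1,5) (2,1,48) (2,2,14) (3,2,14)

Derivation:
Step 1: insert 5 -> lo=[5] hi=[] -> (len(lo)=1, len(hi)=0, max(lo)=5)
Step 2: insert 48 -> lo=[5] hi=[48] -> (len(lo)=1, len(hi)=1, max(lo)=5)
Step 3: insert 50 -> lo=[5, 48] hi=[50] -> (len(lo)=2, len(hi)=1, max(lo)=48)
Step 4: insert 14 -> lo=[5, 14] hi=[48, 50] -> (len(lo)=2, len(hi)=2, max(lo)=14)
Step 5: insert 2 -> lo=[2, 5, 14] hi=[48, 50] -> (len(lo)=3, len(hi)=2, max(lo)=14)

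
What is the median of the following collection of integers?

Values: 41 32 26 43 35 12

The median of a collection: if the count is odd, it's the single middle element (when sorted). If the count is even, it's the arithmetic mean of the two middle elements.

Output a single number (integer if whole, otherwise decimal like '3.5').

Step 1: insert 41 -> lo=[41] (size 1, max 41) hi=[] (size 0) -> median=41
Step 2: insert 32 -> lo=[32] (size 1, max 32) hi=[41] (size 1, min 41) -> median=36.5
Step 3: insert 26 -> lo=[26, 32] (size 2, max 32) hi=[41] (size 1, min 41) -> median=32
Step 4: insert 43 -> lo=[26, 32] (size 2, max 32) hi=[41, 43] (size 2, min 41) -> median=36.5
Step 5: insert 35 -> lo=[26, 32, 35] (size 3, max 35) hi=[41, 43] (size 2, min 41) -> median=35
Step 6: insert 12 -> lo=[12, 26, 32] (size 3, max 32) hi=[35, 41, 43] (size 3, min 35) -> median=33.5

Answer: 33.5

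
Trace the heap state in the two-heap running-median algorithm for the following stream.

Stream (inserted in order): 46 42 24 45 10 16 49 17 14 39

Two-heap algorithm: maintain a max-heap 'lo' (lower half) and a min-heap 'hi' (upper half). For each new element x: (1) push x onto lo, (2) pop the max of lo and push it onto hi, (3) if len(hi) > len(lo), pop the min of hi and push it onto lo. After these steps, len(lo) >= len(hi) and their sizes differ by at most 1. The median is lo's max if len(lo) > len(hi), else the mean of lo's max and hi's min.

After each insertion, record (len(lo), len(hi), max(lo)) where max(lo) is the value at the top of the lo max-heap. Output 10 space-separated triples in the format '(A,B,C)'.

Step 1: insert 46 -> lo=[46] hi=[] -> (len(lo)=1, len(hi)=0, max(lo)=46)
Step 2: insert 42 -> lo=[42] hi=[46] -> (len(lo)=1, len(hi)=1, max(lo)=42)
Step 3: insert 24 -> lo=[24, 42] hi=[46] -> (len(lo)=2, len(hi)=1, max(lo)=42)
Step 4: insert 45 -> lo=[24, 42] hi=[45, 46] -> (len(lo)=2, len(hi)=2, max(lo)=42)
Step 5: insert 10 -> lo=[10, 24, 42] hi=[45, 46] -> (len(lo)=3, len(hi)=2, max(lo)=42)
Step 6: insert 16 -> lo=[10, 16, 24] hi=[42, 45, 46] -> (len(lo)=3, len(hi)=3, max(lo)=24)
Step 7: insert 49 -> lo=[10, 16, 24, 42] hi=[45, 46, 49] -> (len(lo)=4, len(hi)=3, max(lo)=42)
Step 8: insert 17 -> lo=[10, 16, 17, 24] hi=[42, 45, 46, 49] -> (len(lo)=4, len(hi)=4, max(lo)=24)
Step 9: insert 14 -> lo=[10, 14, 16, 17, 24] hi=[42, 45, 46, 49] -> (len(lo)=5, len(hi)=4, max(lo)=24)
Step 10: insert 39 -> lo=[10, 14, 16, 17, 24] hi=[39, 42, 45, 46, 49] -> (len(lo)=5, len(hi)=5, max(lo)=24)

Answer: (1,0,46) (1,1,42) (2,1,42) (2,2,42) (3,2,42) (3,3,24) (4,3,42) (4,4,24) (5,4,24) (5,5,24)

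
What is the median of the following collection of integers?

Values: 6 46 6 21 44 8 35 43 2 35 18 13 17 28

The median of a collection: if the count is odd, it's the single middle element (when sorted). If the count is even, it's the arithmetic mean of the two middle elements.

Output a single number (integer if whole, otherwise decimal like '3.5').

Step 1: insert 6 -> lo=[6] (size 1, max 6) hi=[] (size 0) -> median=6
Step 2: insert 46 -> lo=[6] (size 1, max 6) hi=[46] (size 1, min 46) -> median=26
Step 3: insert 6 -> lo=[6, 6] (size 2, max 6) hi=[46] (size 1, min 46) -> median=6
Step 4: insert 21 -> lo=[6, 6] (size 2, max 6) hi=[21, 46] (size 2, min 21) -> median=13.5
Step 5: insert 44 -> lo=[6, 6, 21] (size 3, max 21) hi=[44, 46] (size 2, min 44) -> median=21
Step 6: insert 8 -> lo=[6, 6, 8] (size 3, max 8) hi=[21, 44, 46] (size 3, min 21) -> median=14.5
Step 7: insert 35 -> lo=[6, 6, 8, 21] (size 4, max 21) hi=[35, 44, 46] (size 3, min 35) -> median=21
Step 8: insert 43 -> lo=[6, 6, 8, 21] (size 4, max 21) hi=[35, 43, 44, 46] (size 4, min 35) -> median=28
Step 9: insert 2 -> lo=[2, 6, 6, 8, 21] (size 5, max 21) hi=[35, 43, 44, 46] (size 4, min 35) -> median=21
Step 10: insert 35 -> lo=[2, 6, 6, 8, 21] (size 5, max 21) hi=[35, 35, 43, 44, 46] (size 5, min 35) -> median=28
Step 11: insert 18 -> lo=[2, 6, 6, 8, 18, 21] (size 6, max 21) hi=[35, 35, 43, 44, 46] (size 5, min 35) -> median=21
Step 12: insert 13 -> lo=[2, 6, 6, 8, 13, 18] (size 6, max 18) hi=[21, 35, 35, 43, 44, 46] (size 6, min 21) -> median=19.5
Step 13: insert 17 -> lo=[2, 6, 6, 8, 13, 17, 18] (size 7, max 18) hi=[21, 35, 35, 43, 44, 46] (size 6, min 21) -> median=18
Step 14: insert 28 -> lo=[2, 6, 6, 8, 13, 17, 18] (size 7, max 18) hi=[21, 28, 35, 35, 43, 44, 46] (size 7, min 21) -> median=19.5

Answer: 19.5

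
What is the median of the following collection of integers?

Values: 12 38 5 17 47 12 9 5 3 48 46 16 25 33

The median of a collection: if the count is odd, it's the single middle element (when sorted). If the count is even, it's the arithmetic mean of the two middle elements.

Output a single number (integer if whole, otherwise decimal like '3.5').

Step 1: insert 12 -> lo=[12] (size 1, max 12) hi=[] (size 0) -> median=12
Step 2: insert 38 -> lo=[12] (size 1, max 12) hi=[38] (size 1, min 38) -> median=25
Step 3: insert 5 -> lo=[5, 12] (size 2, max 12) hi=[38] (size 1, min 38) -> median=12
Step 4: insert 17 -> lo=[5, 12] (size 2, max 12) hi=[17, 38] (size 2, min 17) -> median=14.5
Step 5: insert 47 -> lo=[5, 12, 17] (size 3, max 17) hi=[38, 47] (size 2, min 38) -> median=17
Step 6: insert 12 -> lo=[5, 12, 12] (size 3, max 12) hi=[17, 38, 47] (size 3, min 17) -> median=14.5
Step 7: insert 9 -> lo=[5, 9, 12, 12] (size 4, max 12) hi=[17, 38, 47] (size 3, min 17) -> median=12
Step 8: insert 5 -> lo=[5, 5, 9, 12] (size 4, max 12) hi=[12, 17, 38, 47] (size 4, min 12) -> median=12
Step 9: insert 3 -> lo=[3, 5, 5, 9, 12] (size 5, max 12) hi=[12, 17, 38, 47] (size 4, min 12) -> median=12
Step 10: insert 48 -> lo=[3, 5, 5, 9, 12] (size 5, max 12) hi=[12, 17, 38, 47, 48] (size 5, min 12) -> median=12
Step 11: insert 46 -> lo=[3, 5, 5, 9, 12, 12] (size 6, max 12) hi=[17, 38, 46, 47, 48] (size 5, min 17) -> median=12
Step 12: insert 16 -> lo=[3, 5, 5, 9, 12, 12] (size 6, max 12) hi=[16, 17, 38, 46, 47, 48] (size 6, min 16) -> median=14
Step 13: insert 25 -> lo=[3, 5, 5, 9, 12, 12, 16] (size 7, max 16) hi=[17, 25, 38, 46, 47, 48] (size 6, min 17) -> median=16
Step 14: insert 33 -> lo=[3, 5, 5, 9, 12, 12, 16] (size 7, max 16) hi=[17, 25, 33, 38, 46, 47, 48] (size 7, min 17) -> median=16.5

Answer: 16.5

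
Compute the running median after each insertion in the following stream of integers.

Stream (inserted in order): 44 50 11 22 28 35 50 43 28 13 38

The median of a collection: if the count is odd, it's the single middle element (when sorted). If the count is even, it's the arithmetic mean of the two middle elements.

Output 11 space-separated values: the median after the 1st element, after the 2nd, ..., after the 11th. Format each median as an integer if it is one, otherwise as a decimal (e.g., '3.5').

Answer: 44 47 44 33 28 31.5 35 39 35 31.5 35

Derivation:
Step 1: insert 44 -> lo=[44] (size 1, max 44) hi=[] (size 0) -> median=44
Step 2: insert 50 -> lo=[44] (size 1, max 44) hi=[50] (size 1, min 50) -> median=47
Step 3: insert 11 -> lo=[11, 44] (size 2, max 44) hi=[50] (size 1, min 50) -> median=44
Step 4: insert 22 -> lo=[11, 22] (size 2, max 22) hi=[44, 50] (size 2, min 44) -> median=33
Step 5: insert 28 -> lo=[11, 22, 28] (size 3, max 28) hi=[44, 50] (size 2, min 44) -> median=28
Step 6: insert 35 -> lo=[11, 22, 28] (size 3, max 28) hi=[35, 44, 50] (size 3, min 35) -> median=31.5
Step 7: insert 50 -> lo=[11, 22, 28, 35] (size 4, max 35) hi=[44, 50, 50] (size 3, min 44) -> median=35
Step 8: insert 43 -> lo=[11, 22, 28, 35] (size 4, max 35) hi=[43, 44, 50, 50] (size 4, min 43) -> median=39
Step 9: insert 28 -> lo=[11, 22, 28, 28, 35] (size 5, max 35) hi=[43, 44, 50, 50] (size 4, min 43) -> median=35
Step 10: insert 13 -> lo=[11, 13, 22, 28, 28] (size 5, max 28) hi=[35, 43, 44, 50, 50] (size 5, min 35) -> median=31.5
Step 11: insert 38 -> lo=[11, 13, 22, 28, 28, 35] (size 6, max 35) hi=[38, 43, 44, 50, 50] (size 5, min 38) -> median=35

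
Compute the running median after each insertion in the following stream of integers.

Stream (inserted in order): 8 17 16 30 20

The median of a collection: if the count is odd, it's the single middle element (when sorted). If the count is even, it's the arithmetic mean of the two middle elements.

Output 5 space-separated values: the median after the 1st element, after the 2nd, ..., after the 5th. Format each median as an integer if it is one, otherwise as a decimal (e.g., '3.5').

Step 1: insert 8 -> lo=[8] (size 1, max 8) hi=[] (size 0) -> median=8
Step 2: insert 17 -> lo=[8] (size 1, max 8) hi=[17] (size 1, min 17) -> median=12.5
Step 3: insert 16 -> lo=[8, 16] (size 2, max 16) hi=[17] (size 1, min 17) -> median=16
Step 4: insert 30 -> lo=[8, 16] (size 2, max 16) hi=[17, 30] (size 2, min 17) -> median=16.5
Step 5: insert 20 -> lo=[8, 16, 17] (size 3, max 17) hi=[20, 30] (size 2, min 20) -> median=17

Answer: 8 12.5 16 16.5 17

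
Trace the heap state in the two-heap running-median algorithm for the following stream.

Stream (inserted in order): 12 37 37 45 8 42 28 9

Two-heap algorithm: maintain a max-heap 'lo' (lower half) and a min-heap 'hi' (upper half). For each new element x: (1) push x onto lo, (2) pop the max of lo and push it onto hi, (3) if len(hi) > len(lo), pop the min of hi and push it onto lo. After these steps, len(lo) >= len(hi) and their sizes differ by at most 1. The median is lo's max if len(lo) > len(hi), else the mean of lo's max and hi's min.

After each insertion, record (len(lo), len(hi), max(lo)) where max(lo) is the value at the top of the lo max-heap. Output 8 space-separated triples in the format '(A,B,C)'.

Answer: (1,0,12) (1,1,12) (2,1,37) (2,2,37) (3,2,37) (3,3,37) (4,3,37) (4,4,28)

Derivation:
Step 1: insert 12 -> lo=[12] hi=[] -> (len(lo)=1, len(hi)=0, max(lo)=12)
Step 2: insert 37 -> lo=[12] hi=[37] -> (len(lo)=1, len(hi)=1, max(lo)=12)
Step 3: insert 37 -> lo=[12, 37] hi=[37] -> (len(lo)=2, len(hi)=1, max(lo)=37)
Step 4: insert 45 -> lo=[12, 37] hi=[37, 45] -> (len(lo)=2, len(hi)=2, max(lo)=37)
Step 5: insert 8 -> lo=[8, 12, 37] hi=[37, 45] -> (len(lo)=3, len(hi)=2, max(lo)=37)
Step 6: insert 42 -> lo=[8, 12, 37] hi=[37, 42, 45] -> (len(lo)=3, len(hi)=3, max(lo)=37)
Step 7: insert 28 -> lo=[8, 12, 28, 37] hi=[37, 42, 45] -> (len(lo)=4, len(hi)=3, max(lo)=37)
Step 8: insert 9 -> lo=[8, 9, 12, 28] hi=[37, 37, 42, 45] -> (len(lo)=4, len(hi)=4, max(lo)=28)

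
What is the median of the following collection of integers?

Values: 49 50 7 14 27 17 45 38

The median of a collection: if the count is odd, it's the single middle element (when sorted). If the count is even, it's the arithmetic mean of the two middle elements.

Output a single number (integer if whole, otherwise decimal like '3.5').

Answer: 32.5

Derivation:
Step 1: insert 49 -> lo=[49] (size 1, max 49) hi=[] (size 0) -> median=49
Step 2: insert 50 -> lo=[49] (size 1, max 49) hi=[50] (size 1, min 50) -> median=49.5
Step 3: insert 7 -> lo=[7, 49] (size 2, max 49) hi=[50] (size 1, min 50) -> median=49
Step 4: insert 14 -> lo=[7, 14] (size 2, max 14) hi=[49, 50] (size 2, min 49) -> median=31.5
Step 5: insert 27 -> lo=[7, 14, 27] (size 3, max 27) hi=[49, 50] (size 2, min 49) -> median=27
Step 6: insert 17 -> lo=[7, 14, 17] (size 3, max 17) hi=[27, 49, 50] (size 3, min 27) -> median=22
Step 7: insert 45 -> lo=[7, 14, 17, 27] (size 4, max 27) hi=[45, 49, 50] (size 3, min 45) -> median=27
Step 8: insert 38 -> lo=[7, 14, 17, 27] (size 4, max 27) hi=[38, 45, 49, 50] (size 4, min 38) -> median=32.5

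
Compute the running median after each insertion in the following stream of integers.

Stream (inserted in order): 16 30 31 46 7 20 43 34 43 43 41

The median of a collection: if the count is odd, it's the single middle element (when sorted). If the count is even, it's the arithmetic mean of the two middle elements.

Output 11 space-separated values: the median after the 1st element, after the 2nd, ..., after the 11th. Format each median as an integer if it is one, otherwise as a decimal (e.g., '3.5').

Answer: 16 23 30 30.5 30 25 30 30.5 31 32.5 34

Derivation:
Step 1: insert 16 -> lo=[16] (size 1, max 16) hi=[] (size 0) -> median=16
Step 2: insert 30 -> lo=[16] (size 1, max 16) hi=[30] (size 1, min 30) -> median=23
Step 3: insert 31 -> lo=[16, 30] (size 2, max 30) hi=[31] (size 1, min 31) -> median=30
Step 4: insert 46 -> lo=[16, 30] (size 2, max 30) hi=[31, 46] (size 2, min 31) -> median=30.5
Step 5: insert 7 -> lo=[7, 16, 30] (size 3, max 30) hi=[31, 46] (size 2, min 31) -> median=30
Step 6: insert 20 -> lo=[7, 16, 20] (size 3, max 20) hi=[30, 31, 46] (size 3, min 30) -> median=25
Step 7: insert 43 -> lo=[7, 16, 20, 30] (size 4, max 30) hi=[31, 43, 46] (size 3, min 31) -> median=30
Step 8: insert 34 -> lo=[7, 16, 20, 30] (size 4, max 30) hi=[31, 34, 43, 46] (size 4, min 31) -> median=30.5
Step 9: insert 43 -> lo=[7, 16, 20, 30, 31] (size 5, max 31) hi=[34, 43, 43, 46] (size 4, min 34) -> median=31
Step 10: insert 43 -> lo=[7, 16, 20, 30, 31] (size 5, max 31) hi=[34, 43, 43, 43, 46] (size 5, min 34) -> median=32.5
Step 11: insert 41 -> lo=[7, 16, 20, 30, 31, 34] (size 6, max 34) hi=[41, 43, 43, 43, 46] (size 5, min 41) -> median=34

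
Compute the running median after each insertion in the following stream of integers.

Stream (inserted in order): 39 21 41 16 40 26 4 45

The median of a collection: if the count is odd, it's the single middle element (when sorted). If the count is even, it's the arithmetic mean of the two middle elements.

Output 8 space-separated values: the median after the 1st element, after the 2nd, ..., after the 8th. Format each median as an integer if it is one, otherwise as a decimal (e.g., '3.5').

Step 1: insert 39 -> lo=[39] (size 1, max 39) hi=[] (size 0) -> median=39
Step 2: insert 21 -> lo=[21] (size 1, max 21) hi=[39] (size 1, min 39) -> median=30
Step 3: insert 41 -> lo=[21, 39] (size 2, max 39) hi=[41] (size 1, min 41) -> median=39
Step 4: insert 16 -> lo=[16, 21] (size 2, max 21) hi=[39, 41] (size 2, min 39) -> median=30
Step 5: insert 40 -> lo=[16, 21, 39] (size 3, max 39) hi=[40, 41] (size 2, min 40) -> median=39
Step 6: insert 26 -> lo=[16, 21, 26] (size 3, max 26) hi=[39, 40, 41] (size 3, min 39) -> median=32.5
Step 7: insert 4 -> lo=[4, 16, 21, 26] (size 4, max 26) hi=[39, 40, 41] (size 3, min 39) -> median=26
Step 8: insert 45 -> lo=[4, 16, 21, 26] (size 4, max 26) hi=[39, 40, 41, 45] (size 4, min 39) -> median=32.5

Answer: 39 30 39 30 39 32.5 26 32.5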